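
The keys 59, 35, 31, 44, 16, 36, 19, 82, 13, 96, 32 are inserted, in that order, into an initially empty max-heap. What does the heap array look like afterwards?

[96, 82, 36, 44, 59, 31, 19, 35, 13, 16, 32]

Insert 59:
  append 59 at index 0 → [59] (no swap needed)
Insert 35:
  append 35 at index 1 → [59, 35] (no swap needed)
Insert 31:
  append 31 at index 2 → [59, 35, 31] (no swap needed)
Insert 44:
  append 44 at index 3 → [59, 35, 31, 44]
  44 > parent 35 at index 1, swap → [59, 44, 31, 35]
Insert 16:
  append 16 at index 4 → [59, 44, 31, 35, 16] (no swap needed)
Insert 36:
  append 36 at index 5 → [59, 44, 31, 35, 16, 36]
  36 > parent 31 at index 2, swap → [59, 44, 36, 35, 16, 31]
Insert 19:
  append 19 at index 6 → [59, 44, 36, 35, 16, 31, 19] (no swap needed)
Insert 82:
  append 82 at index 7 → [59, 44, 36, 35, 16, 31, 19, 82]
  82 > parent 35 at index 3, swap → [59, 44, 36, 82, 16, 31, 19, 35]
  82 > parent 44 at index 1, swap → [59, 82, 36, 44, 16, 31, 19, 35]
  82 > parent 59 at index 0, swap → [82, 59, 36, 44, 16, 31, 19, 35]
Insert 13:
  append 13 at index 8 → [82, 59, 36, 44, 16, 31, 19, 35, 13] (no swap needed)
Insert 96:
  append 96 at index 9 → [82, 59, 36, 44, 16, 31, 19, 35, 13, 96]
  96 > parent 16 at index 4, swap → [82, 59, 36, 44, 96, 31, 19, 35, 13, 16]
  96 > parent 59 at index 1, swap → [82, 96, 36, 44, 59, 31, 19, 35, 13, 16]
  96 > parent 82 at index 0, swap → [96, 82, 36, 44, 59, 31, 19, 35, 13, 16]
Insert 32:
  append 32 at index 10 → [96, 82, 36, 44, 59, 31, 19, 35, 13, 16, 32] (no swap needed)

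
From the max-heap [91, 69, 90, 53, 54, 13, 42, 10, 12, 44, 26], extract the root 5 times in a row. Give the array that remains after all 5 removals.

extract-max #1 returns 91:
  remove root 91; move last element 26 to root → [26, 69, 90, 53, 54, 13, 42, 10, 12, 44]
  26 vs larger child 90 at index 2, swap → [90, 69, 26, 53, 54, 13, 42, 10, 12, 44]
  26 vs larger child 42 at index 6, swap → [90, 69, 42, 53, 54, 13, 26, 10, 12, 44]
extract-max #2 returns 90:
  remove root 90; move last element 44 to root → [44, 69, 42, 53, 54, 13, 26, 10, 12]
  44 vs larger child 69 at index 1, swap → [69, 44, 42, 53, 54, 13, 26, 10, 12]
  44 vs larger child 54 at index 4, swap → [69, 54, 42, 53, 44, 13, 26, 10, 12]
extract-max #3 returns 69:
  remove root 69; move last element 12 to root → [12, 54, 42, 53, 44, 13, 26, 10]
  12 vs larger child 54 at index 1, swap → [54, 12, 42, 53, 44, 13, 26, 10]
  12 vs larger child 53 at index 3, swap → [54, 53, 42, 12, 44, 13, 26, 10]
extract-max #4 returns 54:
  remove root 54; move last element 10 to root → [10, 53, 42, 12, 44, 13, 26]
  10 vs larger child 53 at index 1, swap → [53, 10, 42, 12, 44, 13, 26]
  10 vs larger child 44 at index 4, swap → [53, 44, 42, 12, 10, 13, 26]
extract-max #5 returns 53:
  remove root 53; move last element 26 to root → [26, 44, 42, 12, 10, 13]
  26 vs larger child 44 at index 1, swap → [44, 26, 42, 12, 10, 13]

[44, 26, 42, 12, 10, 13]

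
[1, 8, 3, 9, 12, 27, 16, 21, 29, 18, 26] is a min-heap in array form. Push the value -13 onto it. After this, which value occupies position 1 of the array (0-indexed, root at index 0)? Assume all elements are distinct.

8

append -13 at index 11 → [1, 8, 3, 9, 12, 27, 16, 21, 29, 18, 26, -13]
-13 < parent 27 at index 5, swap → [1, 8, 3, 9, 12, -13, 16, 21, 29, 18, 26, 27]
-13 < parent 3 at index 2, swap → [1, 8, -13, 9, 12, 3, 16, 21, 29, 18, 26, 27]
-13 < parent 1 at index 0, swap → [-13, 8, 1, 9, 12, 3, 16, 21, 29, 18, 26, 27]
resulting array: [-13, 8, 1, 9, 12, 3, 16, 21, 29, 18, 26, 27]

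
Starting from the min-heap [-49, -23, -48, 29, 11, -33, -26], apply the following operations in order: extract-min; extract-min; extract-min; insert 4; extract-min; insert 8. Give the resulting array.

[-23, 4, 11, 29, 8]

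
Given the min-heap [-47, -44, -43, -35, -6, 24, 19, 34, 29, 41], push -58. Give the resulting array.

append -58 at index 10 → [-47, -44, -43, -35, -6, 24, 19, 34, 29, 41, -58]
-58 < parent -6 at index 4, swap → [-47, -44, -43, -35, -58, 24, 19, 34, 29, 41, -6]
-58 < parent -44 at index 1, swap → [-47, -58, -43, -35, -44, 24, 19, 34, 29, 41, -6]
-58 < parent -47 at index 0, swap → [-58, -47, -43, -35, -44, 24, 19, 34, 29, 41, -6]

[-58, -47, -43, -35, -44, 24, 19, 34, 29, 41, -6]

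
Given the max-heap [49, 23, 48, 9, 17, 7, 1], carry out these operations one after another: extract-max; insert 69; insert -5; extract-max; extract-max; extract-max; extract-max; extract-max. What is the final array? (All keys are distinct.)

[7, 1, -5]

extract-max → returns 49:
  remove root 49; move last element 1 to root → [1, 23, 48, 9, 17, 7]
  1 vs larger child 48 at index 2, swap → [48, 23, 1, 9, 17, 7]
  1 vs only child 7 at index 5, swap → [48, 23, 7, 9, 17, 1]
insert 69:
  append 69 at index 6 → [48, 23, 7, 9, 17, 1, 69]
  69 > parent 7 at index 2, swap → [48, 23, 69, 9, 17, 1, 7]
  69 > parent 48 at index 0, swap → [69, 23, 48, 9, 17, 1, 7]
insert -5:
  append -5 at index 7 → [69, 23, 48, 9, 17, 1, 7, -5] (no swap needed)
extract-max → returns 69:
  remove root 69; move last element -5 to root → [-5, 23, 48, 9, 17, 1, 7]
  -5 vs larger child 48 at index 2, swap → [48, 23, -5, 9, 17, 1, 7]
  -5 vs larger child 7 at index 6, swap → [48, 23, 7, 9, 17, 1, -5]
extract-max → returns 48:
  remove root 48; move last element -5 to root → [-5, 23, 7, 9, 17, 1]
  -5 vs larger child 23 at index 1, swap → [23, -5, 7, 9, 17, 1]
  -5 vs larger child 17 at index 4, swap → [23, 17, 7, 9, -5, 1]
extract-max → returns 23:
  remove root 23; move last element 1 to root → [1, 17, 7, 9, -5]
  1 vs larger child 17 at index 1, swap → [17, 1, 7, 9, -5]
  1 vs larger child 9 at index 3, swap → [17, 9, 7, 1, -5]
extract-max → returns 17:
  remove root 17; move last element -5 to root → [-5, 9, 7, 1]
  -5 vs larger child 9 at index 1, swap → [9, -5, 7, 1]
  -5 vs only child 1 at index 3, swap → [9, 1, 7, -5]
extract-max → returns 9:
  remove root 9; move last element -5 to root → [-5, 1, 7]
  -5 vs larger child 7 at index 2, swap → [7, 1, -5]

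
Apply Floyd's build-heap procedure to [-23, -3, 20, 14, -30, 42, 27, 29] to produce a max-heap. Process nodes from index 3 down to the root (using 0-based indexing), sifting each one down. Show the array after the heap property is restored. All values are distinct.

[42, 29, 27, 14, -30, 20, -23, -3]

sift down from index 3:
  14 vs only child 29 at index 7, swap → [-23, -3, 20, 29, -30, 42, 27, 14]
sift down from index 2:
  20 vs larger child 42 at index 5, swap → [-23, -3, 42, 29, -30, 20, 27, 14]
sift down from index 1:
  -3 vs larger child 29 at index 3, swap → [-23, 29, 42, -3, -30, 20, 27, 14]
  -3 vs only child 14 at index 7, swap → [-23, 29, 42, 14, -30, 20, 27, -3]
sift down from index 0:
  -23 vs larger child 42 at index 2, swap → [42, 29, -23, 14, -30, 20, 27, -3]
  -23 vs larger child 27 at index 6, swap → [42, 29, 27, 14, -30, 20, -23, -3]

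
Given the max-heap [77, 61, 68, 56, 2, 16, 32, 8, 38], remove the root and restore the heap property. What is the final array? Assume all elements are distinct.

[68, 61, 38, 56, 2, 16, 32, 8]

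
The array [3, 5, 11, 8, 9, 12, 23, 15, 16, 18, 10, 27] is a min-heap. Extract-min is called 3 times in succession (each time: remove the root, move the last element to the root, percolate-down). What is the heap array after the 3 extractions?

extract-min #1 returns 3:
  remove root 3; move last element 27 to root → [27, 5, 11, 8, 9, 12, 23, 15, 16, 18, 10]
  27 vs smaller child 5 at index 1, swap → [5, 27, 11, 8, 9, 12, 23, 15, 16, 18, 10]
  27 vs smaller child 8 at index 3, swap → [5, 8, 11, 27, 9, 12, 23, 15, 16, 18, 10]
  27 vs smaller child 15 at index 7, swap → [5, 8, 11, 15, 9, 12, 23, 27, 16, 18, 10]
extract-min #2 returns 5:
  remove root 5; move last element 10 to root → [10, 8, 11, 15, 9, 12, 23, 27, 16, 18]
  10 vs smaller child 8 at index 1, swap → [8, 10, 11, 15, 9, 12, 23, 27, 16, 18]
  10 vs smaller child 9 at index 4, swap → [8, 9, 11, 15, 10, 12, 23, 27, 16, 18]
extract-min #3 returns 8:
  remove root 8; move last element 18 to root → [18, 9, 11, 15, 10, 12, 23, 27, 16]
  18 vs smaller child 9 at index 1, swap → [9, 18, 11, 15, 10, 12, 23, 27, 16]
  18 vs smaller child 10 at index 4, swap → [9, 10, 11, 15, 18, 12, 23, 27, 16]

[9, 10, 11, 15, 18, 12, 23, 27, 16]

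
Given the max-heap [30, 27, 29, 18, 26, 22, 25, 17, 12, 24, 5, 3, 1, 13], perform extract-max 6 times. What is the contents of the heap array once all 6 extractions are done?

[22, 18, 13, 17, 5, 3, 12, 1]

extract-max #1 returns 30:
  remove root 30; move last element 13 to root → [13, 27, 29, 18, 26, 22, 25, 17, 12, 24, 5, 3, 1]
  13 vs larger child 29 at index 2, swap → [29, 27, 13, 18, 26, 22, 25, 17, 12, 24, 5, 3, 1]
  13 vs larger child 25 at index 6, swap → [29, 27, 25, 18, 26, 22, 13, 17, 12, 24, 5, 3, 1]
extract-max #2 returns 29:
  remove root 29; move last element 1 to root → [1, 27, 25, 18, 26, 22, 13, 17, 12, 24, 5, 3]
  1 vs larger child 27 at index 1, swap → [27, 1, 25, 18, 26, 22, 13, 17, 12, 24, 5, 3]
  1 vs larger child 26 at index 4, swap → [27, 26, 25, 18, 1, 22, 13, 17, 12, 24, 5, 3]
  1 vs larger child 24 at index 9, swap → [27, 26, 25, 18, 24, 22, 13, 17, 12, 1, 5, 3]
extract-max #3 returns 27:
  remove root 27; move last element 3 to root → [3, 26, 25, 18, 24, 22, 13, 17, 12, 1, 5]
  3 vs larger child 26 at index 1, swap → [26, 3, 25, 18, 24, 22, 13, 17, 12, 1, 5]
  3 vs larger child 24 at index 4, swap → [26, 24, 25, 18, 3, 22, 13, 17, 12, 1, 5]
  3 vs larger child 5 at index 10, swap → [26, 24, 25, 18, 5, 22, 13, 17, 12, 1, 3]
extract-max #4 returns 26:
  remove root 26; move last element 3 to root → [3, 24, 25, 18, 5, 22, 13, 17, 12, 1]
  3 vs larger child 25 at index 2, swap → [25, 24, 3, 18, 5, 22, 13, 17, 12, 1]
  3 vs larger child 22 at index 5, swap → [25, 24, 22, 18, 5, 3, 13, 17, 12, 1]
extract-max #5 returns 25:
  remove root 25; move last element 1 to root → [1, 24, 22, 18, 5, 3, 13, 17, 12]
  1 vs larger child 24 at index 1, swap → [24, 1, 22, 18, 5, 3, 13, 17, 12]
  1 vs larger child 18 at index 3, swap → [24, 18, 22, 1, 5, 3, 13, 17, 12]
  1 vs larger child 17 at index 7, swap → [24, 18, 22, 17, 5, 3, 13, 1, 12]
extract-max #6 returns 24:
  remove root 24; move last element 12 to root → [12, 18, 22, 17, 5, 3, 13, 1]
  12 vs larger child 22 at index 2, swap → [22, 18, 12, 17, 5, 3, 13, 1]
  12 vs larger child 13 at index 6, swap → [22, 18, 13, 17, 5, 3, 12, 1]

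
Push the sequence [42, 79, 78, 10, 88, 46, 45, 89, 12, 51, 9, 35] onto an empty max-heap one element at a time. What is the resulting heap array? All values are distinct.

[89, 88, 78, 79, 51, 46, 45, 10, 12, 42, 9, 35]

Insert 42:
  append 42 at index 0 → [42] (no swap needed)
Insert 79:
  append 79 at index 1 → [42, 79]
  79 > parent 42 at index 0, swap → [79, 42]
Insert 78:
  append 78 at index 2 → [79, 42, 78] (no swap needed)
Insert 10:
  append 10 at index 3 → [79, 42, 78, 10] (no swap needed)
Insert 88:
  append 88 at index 4 → [79, 42, 78, 10, 88]
  88 > parent 42 at index 1, swap → [79, 88, 78, 10, 42]
  88 > parent 79 at index 0, swap → [88, 79, 78, 10, 42]
Insert 46:
  append 46 at index 5 → [88, 79, 78, 10, 42, 46] (no swap needed)
Insert 45:
  append 45 at index 6 → [88, 79, 78, 10, 42, 46, 45] (no swap needed)
Insert 89:
  append 89 at index 7 → [88, 79, 78, 10, 42, 46, 45, 89]
  89 > parent 10 at index 3, swap → [88, 79, 78, 89, 42, 46, 45, 10]
  89 > parent 79 at index 1, swap → [88, 89, 78, 79, 42, 46, 45, 10]
  89 > parent 88 at index 0, swap → [89, 88, 78, 79, 42, 46, 45, 10]
Insert 12:
  append 12 at index 8 → [89, 88, 78, 79, 42, 46, 45, 10, 12] (no swap needed)
Insert 51:
  append 51 at index 9 → [89, 88, 78, 79, 42, 46, 45, 10, 12, 51]
  51 > parent 42 at index 4, swap → [89, 88, 78, 79, 51, 46, 45, 10, 12, 42]
Insert 9:
  append 9 at index 10 → [89, 88, 78, 79, 51, 46, 45, 10, 12, 42, 9] (no swap needed)
Insert 35:
  append 35 at index 11 → [89, 88, 78, 79, 51, 46, 45, 10, 12, 42, 9, 35] (no swap needed)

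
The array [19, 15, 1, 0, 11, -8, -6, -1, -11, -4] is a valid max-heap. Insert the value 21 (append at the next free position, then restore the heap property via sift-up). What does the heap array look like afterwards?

[21, 19, 1, 0, 15, -8, -6, -1, -11, -4, 11]

append 21 at index 10 → [19, 15, 1, 0, 11, -8, -6, -1, -11, -4, 21]
21 > parent 11 at index 4, swap → [19, 15, 1, 0, 21, -8, -6, -1, -11, -4, 11]
21 > parent 15 at index 1, swap → [19, 21, 1, 0, 15, -8, -6, -1, -11, -4, 11]
21 > parent 19 at index 0, swap → [21, 19, 1, 0, 15, -8, -6, -1, -11, -4, 11]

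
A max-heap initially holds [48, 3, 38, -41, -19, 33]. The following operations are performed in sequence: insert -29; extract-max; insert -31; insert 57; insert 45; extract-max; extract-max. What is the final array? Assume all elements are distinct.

[38, 3, 33, -41, -19, -29, -31]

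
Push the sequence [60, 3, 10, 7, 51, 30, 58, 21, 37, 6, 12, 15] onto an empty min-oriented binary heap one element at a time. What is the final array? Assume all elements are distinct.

[3, 6, 10, 21, 7, 15, 58, 60, 37, 51, 12, 30]

Insert 60:
  append 60 at index 0 → [60] (no swap needed)
Insert 3:
  append 3 at index 1 → [60, 3]
  3 < parent 60 at index 0, swap → [3, 60]
Insert 10:
  append 10 at index 2 → [3, 60, 10] (no swap needed)
Insert 7:
  append 7 at index 3 → [3, 60, 10, 7]
  7 < parent 60 at index 1, swap → [3, 7, 10, 60]
Insert 51:
  append 51 at index 4 → [3, 7, 10, 60, 51] (no swap needed)
Insert 30:
  append 30 at index 5 → [3, 7, 10, 60, 51, 30] (no swap needed)
Insert 58:
  append 58 at index 6 → [3, 7, 10, 60, 51, 30, 58] (no swap needed)
Insert 21:
  append 21 at index 7 → [3, 7, 10, 60, 51, 30, 58, 21]
  21 < parent 60 at index 3, swap → [3, 7, 10, 21, 51, 30, 58, 60]
Insert 37:
  append 37 at index 8 → [3, 7, 10, 21, 51, 30, 58, 60, 37] (no swap needed)
Insert 6:
  append 6 at index 9 → [3, 7, 10, 21, 51, 30, 58, 60, 37, 6]
  6 < parent 51 at index 4, swap → [3, 7, 10, 21, 6, 30, 58, 60, 37, 51]
  6 < parent 7 at index 1, swap → [3, 6, 10, 21, 7, 30, 58, 60, 37, 51]
Insert 12:
  append 12 at index 10 → [3, 6, 10, 21, 7, 30, 58, 60, 37, 51, 12] (no swap needed)
Insert 15:
  append 15 at index 11 → [3, 6, 10, 21, 7, 30, 58, 60, 37, 51, 12, 15]
  15 < parent 30 at index 5, swap → [3, 6, 10, 21, 7, 15, 58, 60, 37, 51, 12, 30]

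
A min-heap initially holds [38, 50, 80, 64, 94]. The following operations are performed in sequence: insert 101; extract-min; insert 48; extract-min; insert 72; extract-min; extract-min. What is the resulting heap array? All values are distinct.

[72, 80, 94, 101]

insert 101:
  append 101 at index 5 → [38, 50, 80, 64, 94, 101] (no swap needed)
extract-min → returns 38:
  remove root 38; move last element 101 to root → [101, 50, 80, 64, 94]
  101 vs smaller child 50 at index 1, swap → [50, 101, 80, 64, 94]
  101 vs smaller child 64 at index 3, swap → [50, 64, 80, 101, 94]
insert 48:
  append 48 at index 5 → [50, 64, 80, 101, 94, 48]
  48 < parent 80 at index 2, swap → [50, 64, 48, 101, 94, 80]
  48 < parent 50 at index 0, swap → [48, 64, 50, 101, 94, 80]
extract-min → returns 48:
  remove root 48; move last element 80 to root → [80, 64, 50, 101, 94]
  80 vs smaller child 50 at index 2, swap → [50, 64, 80, 101, 94]
insert 72:
  append 72 at index 5 → [50, 64, 80, 101, 94, 72]
  72 < parent 80 at index 2, swap → [50, 64, 72, 101, 94, 80]
extract-min → returns 50:
  remove root 50; move last element 80 to root → [80, 64, 72, 101, 94]
  80 vs smaller child 64 at index 1, swap → [64, 80, 72, 101, 94]
extract-min → returns 64:
  remove root 64; move last element 94 to root → [94, 80, 72, 101]
  94 vs smaller child 72 at index 2, swap → [72, 80, 94, 101]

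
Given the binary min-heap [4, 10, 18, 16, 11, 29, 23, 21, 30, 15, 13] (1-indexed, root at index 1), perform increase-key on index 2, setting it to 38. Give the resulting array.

set index 2 from 10 to 38 → [4, 38, 18, 16, 11, 29, 23, 21, 30, 15, 13]
38 vs smaller child 11 at index 5, swap → [4, 11, 18, 16, 38, 29, 23, 21, 30, 15, 13]
38 vs smaller child 13 at index 11, swap → [4, 11, 18, 16, 13, 29, 23, 21, 30, 15, 38]

[4, 11, 18, 16, 13, 29, 23, 21, 30, 15, 38]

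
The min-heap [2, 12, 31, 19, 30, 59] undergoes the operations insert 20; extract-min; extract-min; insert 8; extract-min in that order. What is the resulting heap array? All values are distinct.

insert 20:
  append 20 at index 6 → [2, 12, 31, 19, 30, 59, 20]
  20 < parent 31 at index 2, swap → [2, 12, 20, 19, 30, 59, 31]
extract-min → returns 2:
  remove root 2; move last element 31 to root → [31, 12, 20, 19, 30, 59]
  31 vs smaller child 12 at index 1, swap → [12, 31, 20, 19, 30, 59]
  31 vs smaller child 19 at index 3, swap → [12, 19, 20, 31, 30, 59]
extract-min → returns 12:
  remove root 12; move last element 59 to root → [59, 19, 20, 31, 30]
  59 vs smaller child 19 at index 1, swap → [19, 59, 20, 31, 30]
  59 vs smaller child 30 at index 4, swap → [19, 30, 20, 31, 59]
insert 8:
  append 8 at index 5 → [19, 30, 20, 31, 59, 8]
  8 < parent 20 at index 2, swap → [19, 30, 8, 31, 59, 20]
  8 < parent 19 at index 0, swap → [8, 30, 19, 31, 59, 20]
extract-min → returns 8:
  remove root 8; move last element 20 to root → [20, 30, 19, 31, 59]
  20 vs smaller child 19 at index 2, swap → [19, 30, 20, 31, 59]

[19, 30, 20, 31, 59]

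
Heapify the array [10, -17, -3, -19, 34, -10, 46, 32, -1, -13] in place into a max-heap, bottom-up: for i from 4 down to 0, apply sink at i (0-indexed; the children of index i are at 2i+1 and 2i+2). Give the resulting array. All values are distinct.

[46, 34, 10, 32, -13, -10, -3, -19, -1, -17]

sift down from index 4: already satisfies heap property
sift down from index 3:
  -19 vs larger child 32 at index 7, swap → [10, -17, -3, 32, 34, -10, 46, -19, -1, -13]
sift down from index 2:
  -3 vs larger child 46 at index 6, swap → [10, -17, 46, 32, 34, -10, -3, -19, -1, -13]
sift down from index 1:
  -17 vs larger child 34 at index 4, swap → [10, 34, 46, 32, -17, -10, -3, -19, -1, -13]
  -17 vs only child -13 at index 9, swap → [10, 34, 46, 32, -13, -10, -3, -19, -1, -17]
sift down from index 0:
  10 vs larger child 46 at index 2, swap → [46, 34, 10, 32, -13, -10, -3, -19, -1, -17]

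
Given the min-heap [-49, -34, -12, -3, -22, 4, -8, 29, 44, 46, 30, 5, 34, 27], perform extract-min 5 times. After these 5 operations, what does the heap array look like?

extract-min #1 returns -49:
  remove root -49; move last element 27 to root → [27, -34, -12, -3, -22, 4, -8, 29, 44, 46, 30, 5, 34]
  27 vs smaller child -34 at index 1, swap → [-34, 27, -12, -3, -22, 4, -8, 29, 44, 46, 30, 5, 34]
  27 vs smaller child -22 at index 4, swap → [-34, -22, -12, -3, 27, 4, -8, 29, 44, 46, 30, 5, 34]
extract-min #2 returns -34:
  remove root -34; move last element 34 to root → [34, -22, -12, -3, 27, 4, -8, 29, 44, 46, 30, 5]
  34 vs smaller child -22 at index 1, swap → [-22, 34, -12, -3, 27, 4, -8, 29, 44, 46, 30, 5]
  34 vs smaller child -3 at index 3, swap → [-22, -3, -12, 34, 27, 4, -8, 29, 44, 46, 30, 5]
  34 vs smaller child 29 at index 7, swap → [-22, -3, -12, 29, 27, 4, -8, 34, 44, 46, 30, 5]
extract-min #3 returns -22:
  remove root -22; move last element 5 to root → [5, -3, -12, 29, 27, 4, -8, 34, 44, 46, 30]
  5 vs smaller child -12 at index 2, swap → [-12, -3, 5, 29, 27, 4, -8, 34, 44, 46, 30]
  5 vs smaller child -8 at index 6, swap → [-12, -3, -8, 29, 27, 4, 5, 34, 44, 46, 30]
extract-min #4 returns -12:
  remove root -12; move last element 30 to root → [30, -3, -8, 29, 27, 4, 5, 34, 44, 46]
  30 vs smaller child -8 at index 2, swap → [-8, -3, 30, 29, 27, 4, 5, 34, 44, 46]
  30 vs smaller child 4 at index 5, swap → [-8, -3, 4, 29, 27, 30, 5, 34, 44, 46]
extract-min #5 returns -8:
  remove root -8; move last element 46 to root → [46, -3, 4, 29, 27, 30, 5, 34, 44]
  46 vs smaller child -3 at index 1, swap → [-3, 46, 4, 29, 27, 30, 5, 34, 44]
  46 vs smaller child 27 at index 4, swap → [-3, 27, 4, 29, 46, 30, 5, 34, 44]

[-3, 27, 4, 29, 46, 30, 5, 34, 44]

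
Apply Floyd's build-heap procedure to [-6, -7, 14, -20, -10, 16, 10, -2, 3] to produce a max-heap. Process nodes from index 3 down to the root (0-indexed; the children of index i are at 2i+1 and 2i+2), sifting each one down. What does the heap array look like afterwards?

sift down from index 3:
  -20 vs larger child 3 at index 8, swap → [-6, -7, 14, 3, -10, 16, 10, -2, -20]
sift down from index 2:
  14 vs larger child 16 at index 5, swap → [-6, -7, 16, 3, -10, 14, 10, -2, -20]
sift down from index 1:
  -7 vs larger child 3 at index 3, swap → [-6, 3, 16, -7, -10, 14, 10, -2, -20]
  -7 vs larger child -2 at index 7, swap → [-6, 3, 16, -2, -10, 14, 10, -7, -20]
sift down from index 0:
  -6 vs larger child 16 at index 2, swap → [16, 3, -6, -2, -10, 14, 10, -7, -20]
  -6 vs larger child 14 at index 5, swap → [16, 3, 14, -2, -10, -6, 10, -7, -20]

[16, 3, 14, -2, -10, -6, 10, -7, -20]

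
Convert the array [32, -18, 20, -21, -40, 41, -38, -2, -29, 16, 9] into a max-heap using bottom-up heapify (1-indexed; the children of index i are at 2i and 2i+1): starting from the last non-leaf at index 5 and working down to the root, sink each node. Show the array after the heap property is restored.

[41, 16, 32, -2, 9, 20, -38, -21, -29, -40, -18]

sift down from index 5:
  -40 vs larger child 16 at index 10, swap → [32, -18, 20, -21, 16, 41, -38, -2, -29, -40, 9]
sift down from index 4:
  -21 vs larger child -2 at index 8, swap → [32, -18, 20, -2, 16, 41, -38, -21, -29, -40, 9]
sift down from index 3:
  20 vs larger child 41 at index 6, swap → [32, -18, 41, -2, 16, 20, -38, -21, -29, -40, 9]
sift down from index 2:
  -18 vs larger child 16 at index 5, swap → [32, 16, 41, -2, -18, 20, -38, -21, -29, -40, 9]
  -18 vs larger child 9 at index 11, swap → [32, 16, 41, -2, 9, 20, -38, -21, -29, -40, -18]
sift down from index 1:
  32 vs larger child 41 at index 3, swap → [41, 16, 32, -2, 9, 20, -38, -21, -29, -40, -18]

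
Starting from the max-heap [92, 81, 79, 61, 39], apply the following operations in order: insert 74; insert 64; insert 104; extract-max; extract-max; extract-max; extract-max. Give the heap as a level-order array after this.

[74, 64, 39, 61]

insert 74:
  append 74 at index 5 → [92, 81, 79, 61, 39, 74] (no swap needed)
insert 64:
  append 64 at index 6 → [92, 81, 79, 61, 39, 74, 64] (no swap needed)
insert 104:
  append 104 at index 7 → [92, 81, 79, 61, 39, 74, 64, 104]
  104 > parent 61 at index 3, swap → [92, 81, 79, 104, 39, 74, 64, 61]
  104 > parent 81 at index 1, swap → [92, 104, 79, 81, 39, 74, 64, 61]
  104 > parent 92 at index 0, swap → [104, 92, 79, 81, 39, 74, 64, 61]
extract-max → returns 104:
  remove root 104; move last element 61 to root → [61, 92, 79, 81, 39, 74, 64]
  61 vs larger child 92 at index 1, swap → [92, 61, 79, 81, 39, 74, 64]
  61 vs larger child 81 at index 3, swap → [92, 81, 79, 61, 39, 74, 64]
extract-max → returns 92:
  remove root 92; move last element 64 to root → [64, 81, 79, 61, 39, 74]
  64 vs larger child 81 at index 1, swap → [81, 64, 79, 61, 39, 74]
extract-max → returns 81:
  remove root 81; move last element 74 to root → [74, 64, 79, 61, 39]
  74 vs larger child 79 at index 2, swap → [79, 64, 74, 61, 39]
extract-max → returns 79:
  remove root 79; move last element 39 to root → [39, 64, 74, 61]
  39 vs larger child 74 at index 2, swap → [74, 64, 39, 61]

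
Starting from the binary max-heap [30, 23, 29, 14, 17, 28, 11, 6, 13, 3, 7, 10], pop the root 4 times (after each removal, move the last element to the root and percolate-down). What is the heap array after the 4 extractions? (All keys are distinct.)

extract-max #1 returns 30:
  remove root 30; move last element 10 to root → [10, 23, 29, 14, 17, 28, 11, 6, 13, 3, 7]
  10 vs larger child 29 at index 2, swap → [29, 23, 10, 14, 17, 28, 11, 6, 13, 3, 7]
  10 vs larger child 28 at index 5, swap → [29, 23, 28, 14, 17, 10, 11, 6, 13, 3, 7]
extract-max #2 returns 29:
  remove root 29; move last element 7 to root → [7, 23, 28, 14, 17, 10, 11, 6, 13, 3]
  7 vs larger child 28 at index 2, swap → [28, 23, 7, 14, 17, 10, 11, 6, 13, 3]
  7 vs larger child 11 at index 6, swap → [28, 23, 11, 14, 17, 10, 7, 6, 13, 3]
extract-max #3 returns 28:
  remove root 28; move last element 3 to root → [3, 23, 11, 14, 17, 10, 7, 6, 13]
  3 vs larger child 23 at index 1, swap → [23, 3, 11, 14, 17, 10, 7, 6, 13]
  3 vs larger child 17 at index 4, swap → [23, 17, 11, 14, 3, 10, 7, 6, 13]
extract-max #4 returns 23:
  remove root 23; move last element 13 to root → [13, 17, 11, 14, 3, 10, 7, 6]
  13 vs larger child 17 at index 1, swap → [17, 13, 11, 14, 3, 10, 7, 6]
  13 vs larger child 14 at index 3, swap → [17, 14, 11, 13, 3, 10, 7, 6]

[17, 14, 11, 13, 3, 10, 7, 6]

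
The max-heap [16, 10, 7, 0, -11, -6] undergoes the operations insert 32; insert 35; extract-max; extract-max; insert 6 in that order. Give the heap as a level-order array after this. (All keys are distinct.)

insert 32:
  append 32 at index 6 → [16, 10, 7, 0, -11, -6, 32]
  32 > parent 7 at index 2, swap → [16, 10, 32, 0, -11, -6, 7]
  32 > parent 16 at index 0, swap → [32, 10, 16, 0, -11, -6, 7]
insert 35:
  append 35 at index 7 → [32, 10, 16, 0, -11, -6, 7, 35]
  35 > parent 0 at index 3, swap → [32, 10, 16, 35, -11, -6, 7, 0]
  35 > parent 10 at index 1, swap → [32, 35, 16, 10, -11, -6, 7, 0]
  35 > parent 32 at index 0, swap → [35, 32, 16, 10, -11, -6, 7, 0]
extract-max → returns 35:
  remove root 35; move last element 0 to root → [0, 32, 16, 10, -11, -6, 7]
  0 vs larger child 32 at index 1, swap → [32, 0, 16, 10, -11, -6, 7]
  0 vs larger child 10 at index 3, swap → [32, 10, 16, 0, -11, -6, 7]
extract-max → returns 32:
  remove root 32; move last element 7 to root → [7, 10, 16, 0, -11, -6]
  7 vs larger child 16 at index 2, swap → [16, 10, 7, 0, -11, -6]
insert 6:
  append 6 at index 6 → [16, 10, 7, 0, -11, -6, 6] (no swap needed)

[16, 10, 7, 0, -11, -6, 6]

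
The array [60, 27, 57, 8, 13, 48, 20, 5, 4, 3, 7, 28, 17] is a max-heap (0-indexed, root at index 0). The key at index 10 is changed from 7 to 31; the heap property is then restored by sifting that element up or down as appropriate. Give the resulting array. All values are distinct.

[60, 31, 57, 8, 27, 48, 20, 5, 4, 3, 13, 28, 17]

set index 10 from 7 to 31 → [60, 27, 57, 8, 13, 48, 20, 5, 4, 3, 31, 28, 17]
31 > parent 13 at index 4, swap → [60, 27, 57, 8, 31, 48, 20, 5, 4, 3, 13, 28, 17]
31 > parent 27 at index 1, swap → [60, 31, 57, 8, 27, 48, 20, 5, 4, 3, 13, 28, 17]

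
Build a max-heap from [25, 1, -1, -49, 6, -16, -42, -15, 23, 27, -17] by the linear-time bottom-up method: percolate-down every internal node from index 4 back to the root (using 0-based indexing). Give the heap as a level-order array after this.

sift down from index 4:
  6 vs larger child 27 at index 9, swap → [25, 1, -1, -49, 27, -16, -42, -15, 23, 6, -17]
sift down from index 3:
  -49 vs larger child 23 at index 8, swap → [25, 1, -1, 23, 27, -16, -42, -15, -49, 6, -17]
sift down from index 2: already satisfies heap property
sift down from index 1:
  1 vs larger child 27 at index 4, swap → [25, 27, -1, 23, 1, -16, -42, -15, -49, 6, -17]
  1 vs larger child 6 at index 9, swap → [25, 27, -1, 23, 6, -16, -42, -15, -49, 1, -17]
sift down from index 0:
  25 vs larger child 27 at index 1, swap → [27, 25, -1, 23, 6, -16, -42, -15, -49, 1, -17]

[27, 25, -1, 23, 6, -16, -42, -15, -49, 1, -17]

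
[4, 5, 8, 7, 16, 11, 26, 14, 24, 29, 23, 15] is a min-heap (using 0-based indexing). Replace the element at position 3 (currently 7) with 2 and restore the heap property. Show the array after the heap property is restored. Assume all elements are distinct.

set index 3 from 7 to 2 → [4, 5, 8, 2, 16, 11, 26, 14, 24, 29, 23, 15]
2 < parent 5 at index 1, swap → [4, 2, 8, 5, 16, 11, 26, 14, 24, 29, 23, 15]
2 < parent 4 at index 0, swap → [2, 4, 8, 5, 16, 11, 26, 14, 24, 29, 23, 15]

[2, 4, 8, 5, 16, 11, 26, 14, 24, 29, 23, 15]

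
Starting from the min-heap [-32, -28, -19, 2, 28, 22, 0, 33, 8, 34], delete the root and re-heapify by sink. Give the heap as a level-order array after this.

[-28, 2, -19, 8, 28, 22, 0, 33, 34]

remove root -32; move last element 34 to root → [34, -28, -19, 2, 28, 22, 0, 33, 8]
34 vs smaller child -28 at index 1, swap → [-28, 34, -19, 2, 28, 22, 0, 33, 8]
34 vs smaller child 2 at index 3, swap → [-28, 2, -19, 34, 28, 22, 0, 33, 8]
34 vs smaller child 8 at index 8, swap → [-28, 2, -19, 8, 28, 22, 0, 33, 34]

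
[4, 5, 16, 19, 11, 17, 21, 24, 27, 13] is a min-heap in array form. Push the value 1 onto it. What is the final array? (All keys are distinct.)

[1, 4, 16, 19, 5, 17, 21, 24, 27, 13, 11]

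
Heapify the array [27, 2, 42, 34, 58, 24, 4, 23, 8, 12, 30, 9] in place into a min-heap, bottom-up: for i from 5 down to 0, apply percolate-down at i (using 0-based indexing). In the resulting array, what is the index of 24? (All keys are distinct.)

11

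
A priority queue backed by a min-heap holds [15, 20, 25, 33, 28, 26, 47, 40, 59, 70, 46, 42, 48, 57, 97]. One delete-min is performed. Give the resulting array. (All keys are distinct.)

[20, 28, 25, 33, 46, 26, 47, 40, 59, 70, 97, 42, 48, 57]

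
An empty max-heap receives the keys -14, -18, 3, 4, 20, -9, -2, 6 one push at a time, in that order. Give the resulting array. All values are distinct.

[20, 6, -2, 4, 3, -14, -9, -18]

Insert -14:
  append -14 at index 0 → [-14] (no swap needed)
Insert -18:
  append -18 at index 1 → [-14, -18] (no swap needed)
Insert 3:
  append 3 at index 2 → [-14, -18, 3]
  3 > parent -14 at index 0, swap → [3, -18, -14]
Insert 4:
  append 4 at index 3 → [3, -18, -14, 4]
  4 > parent -18 at index 1, swap → [3, 4, -14, -18]
  4 > parent 3 at index 0, swap → [4, 3, -14, -18]
Insert 20:
  append 20 at index 4 → [4, 3, -14, -18, 20]
  20 > parent 3 at index 1, swap → [4, 20, -14, -18, 3]
  20 > parent 4 at index 0, swap → [20, 4, -14, -18, 3]
Insert -9:
  append -9 at index 5 → [20, 4, -14, -18, 3, -9]
  -9 > parent -14 at index 2, swap → [20, 4, -9, -18, 3, -14]
Insert -2:
  append -2 at index 6 → [20, 4, -9, -18, 3, -14, -2]
  -2 > parent -9 at index 2, swap → [20, 4, -2, -18, 3, -14, -9]
Insert 6:
  append 6 at index 7 → [20, 4, -2, -18, 3, -14, -9, 6]
  6 > parent -18 at index 3, swap → [20, 4, -2, 6, 3, -14, -9, -18]
  6 > parent 4 at index 1, swap → [20, 6, -2, 4, 3, -14, -9, -18]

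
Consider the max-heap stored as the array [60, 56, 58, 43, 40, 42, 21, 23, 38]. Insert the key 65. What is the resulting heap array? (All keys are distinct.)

[65, 60, 58, 43, 56, 42, 21, 23, 38, 40]

append 65 at index 9 → [60, 56, 58, 43, 40, 42, 21, 23, 38, 65]
65 > parent 40 at index 4, swap → [60, 56, 58, 43, 65, 42, 21, 23, 38, 40]
65 > parent 56 at index 1, swap → [60, 65, 58, 43, 56, 42, 21, 23, 38, 40]
65 > parent 60 at index 0, swap → [65, 60, 58, 43, 56, 42, 21, 23, 38, 40]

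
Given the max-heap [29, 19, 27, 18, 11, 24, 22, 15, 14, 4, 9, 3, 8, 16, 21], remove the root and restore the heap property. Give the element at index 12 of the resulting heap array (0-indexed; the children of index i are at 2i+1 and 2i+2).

remove root 29; move last element 21 to root → [21, 19, 27, 18, 11, 24, 22, 15, 14, 4, 9, 3, 8, 16]
21 vs larger child 27 at index 2, swap → [27, 19, 21, 18, 11, 24, 22, 15, 14, 4, 9, 3, 8, 16]
21 vs larger child 24 at index 5, swap → [27, 19, 24, 18, 11, 21, 22, 15, 14, 4, 9, 3, 8, 16]
resulting array: [27, 19, 24, 18, 11, 21, 22, 15, 14, 4, 9, 3, 8, 16]

8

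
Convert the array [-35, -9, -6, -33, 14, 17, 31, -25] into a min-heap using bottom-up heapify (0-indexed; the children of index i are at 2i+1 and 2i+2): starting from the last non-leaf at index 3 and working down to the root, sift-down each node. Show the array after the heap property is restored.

[-35, -33, -6, -25, 14, 17, 31, -9]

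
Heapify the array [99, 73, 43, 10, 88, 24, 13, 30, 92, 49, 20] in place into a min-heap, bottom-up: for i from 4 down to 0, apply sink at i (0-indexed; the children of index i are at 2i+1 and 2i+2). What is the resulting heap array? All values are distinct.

[10, 20, 13, 30, 49, 24, 43, 73, 92, 99, 88]

sift down from index 4:
  88 vs smaller child 20 at index 10, swap → [99, 73, 43, 10, 20, 24, 13, 30, 92, 49, 88]
sift down from index 3: already satisfies heap property
sift down from index 2:
  43 vs smaller child 13 at index 6, swap → [99, 73, 13, 10, 20, 24, 43, 30, 92, 49, 88]
sift down from index 1:
  73 vs smaller child 10 at index 3, swap → [99, 10, 13, 73, 20, 24, 43, 30, 92, 49, 88]
  73 vs smaller child 30 at index 7, swap → [99, 10, 13, 30, 20, 24, 43, 73, 92, 49, 88]
sift down from index 0:
  99 vs smaller child 10 at index 1, swap → [10, 99, 13, 30, 20, 24, 43, 73, 92, 49, 88]
  99 vs smaller child 20 at index 4, swap → [10, 20, 13, 30, 99, 24, 43, 73, 92, 49, 88]
  99 vs smaller child 49 at index 9, swap → [10, 20, 13, 30, 49, 24, 43, 73, 92, 99, 88]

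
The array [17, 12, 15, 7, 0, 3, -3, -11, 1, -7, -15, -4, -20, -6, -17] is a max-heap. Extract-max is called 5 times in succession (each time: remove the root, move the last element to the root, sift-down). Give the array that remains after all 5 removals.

[1, 0, -3, -6, -7, -4, -17, -11, -20, -15]

extract-max #1 returns 17:
  remove root 17; move last element -17 to root → [-17, 12, 15, 7, 0, 3, -3, -11, 1, -7, -15, -4, -20, -6]
  -17 vs larger child 15 at index 2, swap → [15, 12, -17, 7, 0, 3, -3, -11, 1, -7, -15, -4, -20, -6]
  -17 vs larger child 3 at index 5, swap → [15, 12, 3, 7, 0, -17, -3, -11, 1, -7, -15, -4, -20, -6]
  -17 vs larger child -4 at index 11, swap → [15, 12, 3, 7, 0, -4, -3, -11, 1, -7, -15, -17, -20, -6]
extract-max #2 returns 15:
  remove root 15; move last element -6 to root → [-6, 12, 3, 7, 0, -4, -3, -11, 1, -7, -15, -17, -20]
  -6 vs larger child 12 at index 1, swap → [12, -6, 3, 7, 0, -4, -3, -11, 1, -7, -15, -17, -20]
  -6 vs larger child 7 at index 3, swap → [12, 7, 3, -6, 0, -4, -3, -11, 1, -7, -15, -17, -20]
  -6 vs larger child 1 at index 8, swap → [12, 7, 3, 1, 0, -4, -3, -11, -6, -7, -15, -17, -20]
extract-max #3 returns 12:
  remove root 12; move last element -20 to root → [-20, 7, 3, 1, 0, -4, -3, -11, -6, -7, -15, -17]
  -20 vs larger child 7 at index 1, swap → [7, -20, 3, 1, 0, -4, -3, -11, -6, -7, -15, -17]
  -20 vs larger child 1 at index 3, swap → [7, 1, 3, -20, 0, -4, -3, -11, -6, -7, -15, -17]
  -20 vs larger child -6 at index 8, swap → [7, 1, 3, -6, 0, -4, -3, -11, -20, -7, -15, -17]
extract-max #4 returns 7:
  remove root 7; move last element -17 to root → [-17, 1, 3, -6, 0, -4, -3, -11, -20, -7, -15]
  -17 vs larger child 3 at index 2, swap → [3, 1, -17, -6, 0, -4, -3, -11, -20, -7, -15]
  -17 vs larger child -3 at index 6, swap → [3, 1, -3, -6, 0, -4, -17, -11, -20, -7, -15]
extract-max #5 returns 3:
  remove root 3; move last element -15 to root → [-15, 1, -3, -6, 0, -4, -17, -11, -20, -7]
  -15 vs larger child 1 at index 1, swap → [1, -15, -3, -6, 0, -4, -17, -11, -20, -7]
  -15 vs larger child 0 at index 4, swap → [1, 0, -3, -6, -15, -4, -17, -11, -20, -7]
  -15 vs only child -7 at index 9, swap → [1, 0, -3, -6, -7, -4, -17, -11, -20, -15]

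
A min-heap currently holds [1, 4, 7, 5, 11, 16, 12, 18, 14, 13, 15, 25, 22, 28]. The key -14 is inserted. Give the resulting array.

append -14 at index 14 → [1, 4, 7, 5, 11, 16, 12, 18, 14, 13, 15, 25, 22, 28, -14]
-14 < parent 12 at index 6, swap → [1, 4, 7, 5, 11, 16, -14, 18, 14, 13, 15, 25, 22, 28, 12]
-14 < parent 7 at index 2, swap → [1, 4, -14, 5, 11, 16, 7, 18, 14, 13, 15, 25, 22, 28, 12]
-14 < parent 1 at index 0, swap → [-14, 4, 1, 5, 11, 16, 7, 18, 14, 13, 15, 25, 22, 28, 12]

[-14, 4, 1, 5, 11, 16, 7, 18, 14, 13, 15, 25, 22, 28, 12]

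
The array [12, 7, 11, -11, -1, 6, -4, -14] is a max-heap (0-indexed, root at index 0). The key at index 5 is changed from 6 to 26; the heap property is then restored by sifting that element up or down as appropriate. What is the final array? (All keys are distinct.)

set index 5 from 6 to 26 → [12, 7, 11, -11, -1, 26, -4, -14]
26 > parent 11 at index 2, swap → [12, 7, 26, -11, -1, 11, -4, -14]
26 > parent 12 at index 0, swap → [26, 7, 12, -11, -1, 11, -4, -14]

[26, 7, 12, -11, -1, 11, -4, -14]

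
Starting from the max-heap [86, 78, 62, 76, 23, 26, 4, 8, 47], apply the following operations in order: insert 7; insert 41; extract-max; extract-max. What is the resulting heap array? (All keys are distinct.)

[76, 47, 62, 23, 41, 26, 4, 8, 7]

insert 7:
  append 7 at index 9 → [86, 78, 62, 76, 23, 26, 4, 8, 47, 7] (no swap needed)
insert 41:
  append 41 at index 10 → [86, 78, 62, 76, 23, 26, 4, 8, 47, 7, 41]
  41 > parent 23 at index 4, swap → [86, 78, 62, 76, 41, 26, 4, 8, 47, 7, 23]
extract-max → returns 86:
  remove root 86; move last element 23 to root → [23, 78, 62, 76, 41, 26, 4, 8, 47, 7]
  23 vs larger child 78 at index 1, swap → [78, 23, 62, 76, 41, 26, 4, 8, 47, 7]
  23 vs larger child 76 at index 3, swap → [78, 76, 62, 23, 41, 26, 4, 8, 47, 7]
  23 vs larger child 47 at index 8, swap → [78, 76, 62, 47, 41, 26, 4, 8, 23, 7]
extract-max → returns 78:
  remove root 78; move last element 7 to root → [7, 76, 62, 47, 41, 26, 4, 8, 23]
  7 vs larger child 76 at index 1, swap → [76, 7, 62, 47, 41, 26, 4, 8, 23]
  7 vs larger child 47 at index 3, swap → [76, 47, 62, 7, 41, 26, 4, 8, 23]
  7 vs larger child 23 at index 8, swap → [76, 47, 62, 23, 41, 26, 4, 8, 7]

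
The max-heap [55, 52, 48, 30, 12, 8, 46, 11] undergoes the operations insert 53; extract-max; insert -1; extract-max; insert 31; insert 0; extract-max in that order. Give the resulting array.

[48, 31, 46, 30, 12, 8, 0, -1, 11]

insert 53:
  append 53 at index 8 → [55, 52, 48, 30, 12, 8, 46, 11, 53]
  53 > parent 30 at index 3, swap → [55, 52, 48, 53, 12, 8, 46, 11, 30]
  53 > parent 52 at index 1, swap → [55, 53, 48, 52, 12, 8, 46, 11, 30]
extract-max → returns 55:
  remove root 55; move last element 30 to root → [30, 53, 48, 52, 12, 8, 46, 11]
  30 vs larger child 53 at index 1, swap → [53, 30, 48, 52, 12, 8, 46, 11]
  30 vs larger child 52 at index 3, swap → [53, 52, 48, 30, 12, 8, 46, 11]
insert -1:
  append -1 at index 8 → [53, 52, 48, 30, 12, 8, 46, 11, -1] (no swap needed)
extract-max → returns 53:
  remove root 53; move last element -1 to root → [-1, 52, 48, 30, 12, 8, 46, 11]
  -1 vs larger child 52 at index 1, swap → [52, -1, 48, 30, 12, 8, 46, 11]
  -1 vs larger child 30 at index 3, swap → [52, 30, 48, -1, 12, 8, 46, 11]
  -1 vs only child 11 at index 7, swap → [52, 30, 48, 11, 12, 8, 46, -1]
insert 31:
  append 31 at index 8 → [52, 30, 48, 11, 12, 8, 46, -1, 31]
  31 > parent 11 at index 3, swap → [52, 30, 48, 31, 12, 8, 46, -1, 11]
  31 > parent 30 at index 1, swap → [52, 31, 48, 30, 12, 8, 46, -1, 11]
insert 0:
  append 0 at index 9 → [52, 31, 48, 30, 12, 8, 46, -1, 11, 0] (no swap needed)
extract-max → returns 52:
  remove root 52; move last element 0 to root → [0, 31, 48, 30, 12, 8, 46, -1, 11]
  0 vs larger child 48 at index 2, swap → [48, 31, 0, 30, 12, 8, 46, -1, 11]
  0 vs larger child 46 at index 6, swap → [48, 31, 46, 30, 12, 8, 0, -1, 11]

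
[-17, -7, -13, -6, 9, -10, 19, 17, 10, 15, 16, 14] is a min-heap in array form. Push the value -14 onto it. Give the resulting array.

[-17, -7, -14, -6, 9, -13, 19, 17, 10, 15, 16, 14, -10]

append -14 at index 12 → [-17, -7, -13, -6, 9, -10, 19, 17, 10, 15, 16, 14, -14]
-14 < parent -10 at index 5, swap → [-17, -7, -13, -6, 9, -14, 19, 17, 10, 15, 16, 14, -10]
-14 < parent -13 at index 2, swap → [-17, -7, -14, -6, 9, -13, 19, 17, 10, 15, 16, 14, -10]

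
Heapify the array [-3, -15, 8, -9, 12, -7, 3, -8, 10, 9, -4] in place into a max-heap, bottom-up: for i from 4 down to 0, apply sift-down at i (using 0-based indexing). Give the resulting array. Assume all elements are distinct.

[12, 10, 8, -3, 9, -7, 3, -8, -9, -15, -4]

sift down from index 4: already satisfies heap property
sift down from index 3:
  -9 vs larger child 10 at index 8, swap → [-3, -15, 8, 10, 12, -7, 3, -8, -9, 9, -4]
sift down from index 2: already satisfies heap property
sift down from index 1:
  -15 vs larger child 12 at index 4, swap → [-3, 12, 8, 10, -15, -7, 3, -8, -9, 9, -4]
  -15 vs larger child 9 at index 9, swap → [-3, 12, 8, 10, 9, -7, 3, -8, -9, -15, -4]
sift down from index 0:
  -3 vs larger child 12 at index 1, swap → [12, -3, 8, 10, 9, -7, 3, -8, -9, -15, -4]
  -3 vs larger child 10 at index 3, swap → [12, 10, 8, -3, 9, -7, 3, -8, -9, -15, -4]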